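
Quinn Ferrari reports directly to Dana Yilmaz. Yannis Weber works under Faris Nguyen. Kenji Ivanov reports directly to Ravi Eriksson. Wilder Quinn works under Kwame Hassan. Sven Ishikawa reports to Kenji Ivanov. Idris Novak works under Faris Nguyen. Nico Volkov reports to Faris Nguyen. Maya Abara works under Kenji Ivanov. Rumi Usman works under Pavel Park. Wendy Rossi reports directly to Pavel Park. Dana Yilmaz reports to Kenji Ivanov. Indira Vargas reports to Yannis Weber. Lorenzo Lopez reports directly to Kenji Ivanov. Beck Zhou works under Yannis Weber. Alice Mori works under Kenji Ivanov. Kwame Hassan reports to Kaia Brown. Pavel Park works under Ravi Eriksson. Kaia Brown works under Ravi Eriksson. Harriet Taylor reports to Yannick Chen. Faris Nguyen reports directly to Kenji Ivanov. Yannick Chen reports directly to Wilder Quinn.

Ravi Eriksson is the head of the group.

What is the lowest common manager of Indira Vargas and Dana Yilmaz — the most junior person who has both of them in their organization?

Indira Vargas's chain of managers is Yannis Weber, Faris Nguyen, Kenji Ivanov, Ravi Eriksson. Dana Yilmaz's chain of managers is Kenji Ivanov, Ravi Eriksson. The first manager that appears in both chains is Kenji Ivanov.

Kenji Ivanov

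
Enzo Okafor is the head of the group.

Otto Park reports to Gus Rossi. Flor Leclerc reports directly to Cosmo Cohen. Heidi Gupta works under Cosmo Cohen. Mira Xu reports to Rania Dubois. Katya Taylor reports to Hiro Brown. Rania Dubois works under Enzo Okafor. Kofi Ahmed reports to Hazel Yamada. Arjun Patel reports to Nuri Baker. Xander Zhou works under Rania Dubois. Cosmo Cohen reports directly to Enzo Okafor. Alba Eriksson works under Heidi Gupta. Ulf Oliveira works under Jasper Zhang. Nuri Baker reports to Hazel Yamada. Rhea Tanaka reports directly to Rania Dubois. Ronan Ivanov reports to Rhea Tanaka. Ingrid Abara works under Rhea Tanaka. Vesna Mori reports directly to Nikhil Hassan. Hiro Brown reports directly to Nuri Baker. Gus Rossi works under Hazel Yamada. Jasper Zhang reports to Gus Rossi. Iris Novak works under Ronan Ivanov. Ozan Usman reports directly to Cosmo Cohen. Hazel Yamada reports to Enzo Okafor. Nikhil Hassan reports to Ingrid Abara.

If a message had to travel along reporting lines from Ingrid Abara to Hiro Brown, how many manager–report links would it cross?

6

Ingrid Abara is 3 levels below Enzo Okafor, and Hiro Brown is 3 levels below Enzo Okafor (their lowest common manager). The shortest path runs up from Ingrid Abara to Enzo Okafor and back down to Hiro Brown: 3 + 3 = 6 links.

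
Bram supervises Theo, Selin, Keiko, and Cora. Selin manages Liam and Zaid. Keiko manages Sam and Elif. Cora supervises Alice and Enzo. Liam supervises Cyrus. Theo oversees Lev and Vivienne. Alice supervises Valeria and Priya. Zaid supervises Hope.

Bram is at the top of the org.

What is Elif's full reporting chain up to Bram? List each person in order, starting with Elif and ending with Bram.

Elif reports to Keiko. Keiko reports to Bram. Bram is at the top.

Elif -> Keiko -> Bram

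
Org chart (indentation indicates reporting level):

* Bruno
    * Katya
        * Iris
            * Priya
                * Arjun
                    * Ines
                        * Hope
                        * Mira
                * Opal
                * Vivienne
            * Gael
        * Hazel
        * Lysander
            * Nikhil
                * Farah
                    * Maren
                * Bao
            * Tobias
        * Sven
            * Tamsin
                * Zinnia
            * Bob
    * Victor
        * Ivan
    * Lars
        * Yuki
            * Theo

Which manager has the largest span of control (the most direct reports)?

Katya

Direct-report counts: Bruno has 3; Lars has 1; Yuki has 1; Victor has 1; Katya has 4; Sven has 2; Tamsin has 1; Lysander has 2; Nikhil has 2; Farah has 1; Iris has 2; Priya has 3; Arjun has 1; Ines has 2. The largest is 4, held by Katya.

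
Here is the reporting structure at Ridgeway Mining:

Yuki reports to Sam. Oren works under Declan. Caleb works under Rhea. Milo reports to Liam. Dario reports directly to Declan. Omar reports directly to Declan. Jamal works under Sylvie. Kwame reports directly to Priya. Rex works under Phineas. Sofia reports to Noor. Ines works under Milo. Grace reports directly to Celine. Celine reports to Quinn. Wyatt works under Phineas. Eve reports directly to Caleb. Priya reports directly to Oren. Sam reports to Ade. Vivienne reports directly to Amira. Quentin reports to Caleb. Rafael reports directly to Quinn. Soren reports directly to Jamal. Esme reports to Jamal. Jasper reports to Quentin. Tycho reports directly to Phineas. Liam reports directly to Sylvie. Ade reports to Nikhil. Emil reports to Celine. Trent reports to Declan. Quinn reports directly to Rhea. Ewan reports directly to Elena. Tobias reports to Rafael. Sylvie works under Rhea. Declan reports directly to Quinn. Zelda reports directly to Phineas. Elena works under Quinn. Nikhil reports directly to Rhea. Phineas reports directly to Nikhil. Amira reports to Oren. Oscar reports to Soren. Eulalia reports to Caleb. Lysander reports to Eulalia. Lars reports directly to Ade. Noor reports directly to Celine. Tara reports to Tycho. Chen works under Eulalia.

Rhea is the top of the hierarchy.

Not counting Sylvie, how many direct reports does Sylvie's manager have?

Sylvie reports to Rhea. Rhea's other direct reports are Quinn, Caleb, Nikhil — 3 peers.

3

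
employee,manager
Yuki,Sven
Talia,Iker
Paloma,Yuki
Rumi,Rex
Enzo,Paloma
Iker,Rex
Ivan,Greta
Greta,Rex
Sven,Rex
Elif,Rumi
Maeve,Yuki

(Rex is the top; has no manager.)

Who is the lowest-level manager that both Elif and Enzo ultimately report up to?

Rex

Elif's chain of managers is Rumi, Rex. Enzo's chain of managers is Paloma, Yuki, Sven, Rex. The first manager that appears in both chains is Rex.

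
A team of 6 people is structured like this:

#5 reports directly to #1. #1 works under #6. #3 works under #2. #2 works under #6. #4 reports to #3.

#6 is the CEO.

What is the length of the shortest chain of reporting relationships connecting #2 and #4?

#4 is in #2's organization: the chain from #4 up to #2 is #4 → #3 → #2, which is 2 links.

2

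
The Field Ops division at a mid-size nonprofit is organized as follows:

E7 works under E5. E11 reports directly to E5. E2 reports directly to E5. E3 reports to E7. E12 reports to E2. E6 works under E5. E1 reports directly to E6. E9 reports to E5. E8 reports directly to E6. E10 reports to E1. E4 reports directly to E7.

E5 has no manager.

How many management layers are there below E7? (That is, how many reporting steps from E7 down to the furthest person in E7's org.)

The longest chain under E7 runs E7 → E4, which is 1 level below E7.

1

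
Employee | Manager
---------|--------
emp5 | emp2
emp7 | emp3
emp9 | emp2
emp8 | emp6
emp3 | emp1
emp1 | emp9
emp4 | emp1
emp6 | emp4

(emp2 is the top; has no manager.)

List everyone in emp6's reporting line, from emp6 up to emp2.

emp6 reports to emp4. emp4 reports to emp1. emp1 reports to emp9. emp9 reports to emp2. emp2 is at the top.

emp6 -> emp4 -> emp1 -> emp9 -> emp2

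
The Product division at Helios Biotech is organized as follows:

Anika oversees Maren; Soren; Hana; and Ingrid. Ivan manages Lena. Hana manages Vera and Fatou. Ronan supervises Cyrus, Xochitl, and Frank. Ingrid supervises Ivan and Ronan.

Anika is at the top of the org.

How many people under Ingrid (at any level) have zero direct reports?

4

The people in Ingrid's organization with no one reporting to them are Frank, Xochitl, Cyrus, Lena. That is 4.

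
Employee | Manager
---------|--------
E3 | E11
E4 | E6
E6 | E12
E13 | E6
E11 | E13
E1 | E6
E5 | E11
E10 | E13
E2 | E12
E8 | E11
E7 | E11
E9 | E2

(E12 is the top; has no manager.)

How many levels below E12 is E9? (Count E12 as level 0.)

Chain from E9 up to E12: E9 → E2 → E12. That is 2 steps up, so E9 is 2 levels below E12.

2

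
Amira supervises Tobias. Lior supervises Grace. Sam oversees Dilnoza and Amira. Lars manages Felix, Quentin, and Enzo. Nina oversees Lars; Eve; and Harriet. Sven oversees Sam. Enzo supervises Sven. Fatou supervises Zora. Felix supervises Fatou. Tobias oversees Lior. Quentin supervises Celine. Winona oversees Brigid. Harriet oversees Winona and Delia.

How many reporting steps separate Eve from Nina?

1

Chain from Eve up to Nina: Eve → Nina. That is 1 step up, so Eve is 1 level below Nina.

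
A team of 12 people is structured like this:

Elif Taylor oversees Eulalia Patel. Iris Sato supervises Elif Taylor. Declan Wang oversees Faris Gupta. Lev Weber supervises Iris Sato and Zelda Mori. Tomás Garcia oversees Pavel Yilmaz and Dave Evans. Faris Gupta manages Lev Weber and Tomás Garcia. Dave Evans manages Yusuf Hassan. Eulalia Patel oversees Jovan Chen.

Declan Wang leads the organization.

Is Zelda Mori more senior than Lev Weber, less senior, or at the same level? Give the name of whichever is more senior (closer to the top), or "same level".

Zelda Mori is 3 levels below Declan Wang; Lev Weber is 2. Lev Weber is higher.

Lev Weber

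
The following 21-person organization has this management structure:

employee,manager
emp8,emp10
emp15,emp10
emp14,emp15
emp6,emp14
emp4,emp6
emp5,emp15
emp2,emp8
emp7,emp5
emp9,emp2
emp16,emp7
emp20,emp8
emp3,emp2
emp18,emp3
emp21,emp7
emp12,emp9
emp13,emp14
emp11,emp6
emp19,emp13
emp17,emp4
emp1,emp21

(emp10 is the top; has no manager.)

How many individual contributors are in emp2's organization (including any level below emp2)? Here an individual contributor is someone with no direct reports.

The people in emp2's organization with no one reporting to them are emp18, emp12. That is 2.

2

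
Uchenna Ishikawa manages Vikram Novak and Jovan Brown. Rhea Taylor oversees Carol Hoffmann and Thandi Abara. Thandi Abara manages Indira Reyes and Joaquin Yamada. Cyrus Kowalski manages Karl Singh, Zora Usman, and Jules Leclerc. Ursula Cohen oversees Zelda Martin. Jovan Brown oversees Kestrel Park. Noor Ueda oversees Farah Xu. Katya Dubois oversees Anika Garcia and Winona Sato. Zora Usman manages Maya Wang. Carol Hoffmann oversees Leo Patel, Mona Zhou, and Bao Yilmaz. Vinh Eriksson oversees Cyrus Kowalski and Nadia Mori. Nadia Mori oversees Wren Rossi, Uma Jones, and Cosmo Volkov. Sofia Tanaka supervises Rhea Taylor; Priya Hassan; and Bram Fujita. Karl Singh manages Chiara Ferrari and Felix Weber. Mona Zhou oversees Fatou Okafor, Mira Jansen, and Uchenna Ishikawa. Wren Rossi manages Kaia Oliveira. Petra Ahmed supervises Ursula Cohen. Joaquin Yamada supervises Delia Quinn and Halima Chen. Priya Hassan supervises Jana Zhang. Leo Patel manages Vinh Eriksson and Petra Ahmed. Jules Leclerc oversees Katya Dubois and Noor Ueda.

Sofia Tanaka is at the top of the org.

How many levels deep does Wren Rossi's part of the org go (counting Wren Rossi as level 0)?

The longest chain under Wren Rossi runs Wren Rossi → Kaia Oliveira, which is 1 level below Wren Rossi.

1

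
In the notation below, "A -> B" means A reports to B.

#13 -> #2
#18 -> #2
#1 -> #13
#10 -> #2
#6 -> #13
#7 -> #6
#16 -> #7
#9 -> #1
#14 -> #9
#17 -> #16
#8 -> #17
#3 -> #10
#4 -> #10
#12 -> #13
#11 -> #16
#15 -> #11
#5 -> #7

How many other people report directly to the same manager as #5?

1

#5 reports to #7. #7's other direct reports are #16 — 1 peer.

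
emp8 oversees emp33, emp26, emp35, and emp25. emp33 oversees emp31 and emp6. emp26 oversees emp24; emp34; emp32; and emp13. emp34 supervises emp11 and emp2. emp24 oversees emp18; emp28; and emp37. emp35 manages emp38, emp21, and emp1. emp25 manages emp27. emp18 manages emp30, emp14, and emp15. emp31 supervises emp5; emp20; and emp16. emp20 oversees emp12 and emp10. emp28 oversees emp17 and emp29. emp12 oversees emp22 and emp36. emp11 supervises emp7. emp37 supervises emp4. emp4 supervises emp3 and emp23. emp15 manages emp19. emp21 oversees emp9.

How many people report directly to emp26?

4

emp26 directly manages emp34, emp24, emp13, emp32. That is 4 direct reports.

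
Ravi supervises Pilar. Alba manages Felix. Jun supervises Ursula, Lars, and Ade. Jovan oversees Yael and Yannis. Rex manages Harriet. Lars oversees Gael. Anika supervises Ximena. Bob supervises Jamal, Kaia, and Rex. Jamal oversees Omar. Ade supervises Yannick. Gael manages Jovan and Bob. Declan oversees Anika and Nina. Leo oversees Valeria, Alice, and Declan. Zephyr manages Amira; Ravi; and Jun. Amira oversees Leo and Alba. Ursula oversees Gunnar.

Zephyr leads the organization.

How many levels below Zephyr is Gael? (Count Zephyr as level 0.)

3

Chain from Gael up to Zephyr: Gael → Lars → Jun → Zephyr. That is 3 steps up, so Gael is 3 levels below Zephyr.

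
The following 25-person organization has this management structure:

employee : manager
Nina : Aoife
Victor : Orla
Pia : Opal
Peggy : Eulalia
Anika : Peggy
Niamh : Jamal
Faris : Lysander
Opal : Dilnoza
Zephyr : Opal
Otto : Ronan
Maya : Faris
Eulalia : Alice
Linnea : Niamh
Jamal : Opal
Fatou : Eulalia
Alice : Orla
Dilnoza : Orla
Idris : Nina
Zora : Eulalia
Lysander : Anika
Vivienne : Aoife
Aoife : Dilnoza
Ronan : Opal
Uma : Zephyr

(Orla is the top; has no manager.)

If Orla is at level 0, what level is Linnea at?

Chain from Linnea up to Orla: Linnea → Niamh → Jamal → Opal → Dilnoza → Orla. That is 5 steps up, so Linnea is 5 levels below Orla.

5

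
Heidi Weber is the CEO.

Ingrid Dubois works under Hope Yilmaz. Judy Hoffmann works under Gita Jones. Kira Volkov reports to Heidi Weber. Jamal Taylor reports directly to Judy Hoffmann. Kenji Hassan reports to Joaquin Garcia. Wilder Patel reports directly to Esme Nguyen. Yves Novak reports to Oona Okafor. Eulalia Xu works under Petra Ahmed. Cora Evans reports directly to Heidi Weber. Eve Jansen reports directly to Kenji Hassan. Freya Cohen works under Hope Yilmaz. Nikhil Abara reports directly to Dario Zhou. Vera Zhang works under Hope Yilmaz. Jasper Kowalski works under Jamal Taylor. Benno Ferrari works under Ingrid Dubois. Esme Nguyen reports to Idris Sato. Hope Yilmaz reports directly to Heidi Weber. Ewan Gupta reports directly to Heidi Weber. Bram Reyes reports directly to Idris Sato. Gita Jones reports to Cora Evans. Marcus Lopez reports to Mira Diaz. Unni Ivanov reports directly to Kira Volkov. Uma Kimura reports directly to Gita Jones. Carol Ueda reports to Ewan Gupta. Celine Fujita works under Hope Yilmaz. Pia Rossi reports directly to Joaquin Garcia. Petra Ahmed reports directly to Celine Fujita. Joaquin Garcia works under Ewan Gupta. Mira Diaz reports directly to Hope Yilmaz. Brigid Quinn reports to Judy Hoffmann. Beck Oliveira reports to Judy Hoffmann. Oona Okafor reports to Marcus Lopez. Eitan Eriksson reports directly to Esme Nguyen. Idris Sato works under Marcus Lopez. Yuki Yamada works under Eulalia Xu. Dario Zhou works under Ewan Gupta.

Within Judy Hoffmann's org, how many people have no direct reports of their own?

The people in Judy Hoffmann's organization with no one reporting to them are Beck Oliveira, Jasper Kowalski, Brigid Quinn. That is 3.

3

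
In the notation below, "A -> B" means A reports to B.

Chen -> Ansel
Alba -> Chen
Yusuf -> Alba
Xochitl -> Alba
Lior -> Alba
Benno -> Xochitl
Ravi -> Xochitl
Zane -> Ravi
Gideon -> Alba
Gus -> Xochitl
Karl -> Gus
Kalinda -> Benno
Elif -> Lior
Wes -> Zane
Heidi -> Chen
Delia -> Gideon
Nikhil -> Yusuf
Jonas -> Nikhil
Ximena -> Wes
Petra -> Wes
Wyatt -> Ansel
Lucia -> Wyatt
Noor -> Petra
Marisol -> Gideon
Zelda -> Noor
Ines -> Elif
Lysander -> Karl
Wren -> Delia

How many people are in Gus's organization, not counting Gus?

Gus directly manages Karl. Under Karl: Lysander (1). That's 2 in total.

2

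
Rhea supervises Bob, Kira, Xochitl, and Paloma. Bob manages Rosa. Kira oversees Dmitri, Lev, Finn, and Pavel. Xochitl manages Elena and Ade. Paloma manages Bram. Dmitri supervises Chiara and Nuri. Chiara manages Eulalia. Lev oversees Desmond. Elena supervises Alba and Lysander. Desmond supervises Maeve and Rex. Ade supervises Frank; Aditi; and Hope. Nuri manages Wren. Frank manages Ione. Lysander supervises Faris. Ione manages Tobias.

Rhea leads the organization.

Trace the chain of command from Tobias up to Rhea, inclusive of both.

Tobias -> Ione -> Frank -> Ade -> Xochitl -> Rhea

Tobias reports to Ione. Ione reports to Frank. Frank reports to Ade. Ade reports to Xochitl. Xochitl reports to Rhea. Rhea is at the top.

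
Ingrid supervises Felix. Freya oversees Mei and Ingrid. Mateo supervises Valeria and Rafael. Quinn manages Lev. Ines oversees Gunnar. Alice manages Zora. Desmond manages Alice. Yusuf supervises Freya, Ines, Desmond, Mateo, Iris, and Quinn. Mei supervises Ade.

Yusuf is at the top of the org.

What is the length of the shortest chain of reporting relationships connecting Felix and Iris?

4

Felix is 3 levels below Yusuf, and Iris is 1 level below Yusuf (their lowest common manager). The shortest path runs up from Felix to Yusuf and back down to Iris: 3 + 1 = 4 links.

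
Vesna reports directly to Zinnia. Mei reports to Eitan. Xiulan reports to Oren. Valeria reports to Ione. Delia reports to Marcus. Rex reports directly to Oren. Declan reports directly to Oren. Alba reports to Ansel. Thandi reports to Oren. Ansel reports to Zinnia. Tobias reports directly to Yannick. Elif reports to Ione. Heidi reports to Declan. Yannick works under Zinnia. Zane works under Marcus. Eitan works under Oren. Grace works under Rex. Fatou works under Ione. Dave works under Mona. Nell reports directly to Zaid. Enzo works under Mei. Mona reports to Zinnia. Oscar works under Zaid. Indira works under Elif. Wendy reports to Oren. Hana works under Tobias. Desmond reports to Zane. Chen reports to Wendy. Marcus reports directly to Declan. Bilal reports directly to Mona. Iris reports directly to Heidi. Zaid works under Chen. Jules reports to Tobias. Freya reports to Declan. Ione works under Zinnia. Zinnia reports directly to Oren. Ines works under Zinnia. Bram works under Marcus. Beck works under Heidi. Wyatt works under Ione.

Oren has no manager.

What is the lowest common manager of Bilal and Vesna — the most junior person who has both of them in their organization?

Zinnia

Bilal's chain of managers is Mona, Zinnia, Oren. Vesna's chain of managers is Zinnia, Oren. The first manager that appears in both chains is Zinnia.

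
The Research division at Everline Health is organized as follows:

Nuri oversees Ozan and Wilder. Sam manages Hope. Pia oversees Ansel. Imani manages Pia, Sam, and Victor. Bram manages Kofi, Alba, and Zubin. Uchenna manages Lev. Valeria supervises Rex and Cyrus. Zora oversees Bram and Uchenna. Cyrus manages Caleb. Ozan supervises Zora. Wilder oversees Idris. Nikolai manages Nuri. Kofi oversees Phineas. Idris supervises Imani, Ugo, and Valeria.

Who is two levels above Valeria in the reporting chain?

Wilder

Valeria reports to Idris, and Idris reports to Wilder. So Valeria's skip-level manager is Wilder.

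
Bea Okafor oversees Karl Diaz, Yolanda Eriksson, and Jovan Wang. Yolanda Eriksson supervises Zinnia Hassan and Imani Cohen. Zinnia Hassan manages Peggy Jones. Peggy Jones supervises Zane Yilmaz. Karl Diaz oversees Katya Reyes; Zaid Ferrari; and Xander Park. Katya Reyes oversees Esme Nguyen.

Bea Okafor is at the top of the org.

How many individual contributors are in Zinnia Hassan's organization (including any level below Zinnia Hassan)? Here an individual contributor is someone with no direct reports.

1

The only person in Zinnia Hassan's organization with no one reporting to them is Zane Yilmaz. That is 1.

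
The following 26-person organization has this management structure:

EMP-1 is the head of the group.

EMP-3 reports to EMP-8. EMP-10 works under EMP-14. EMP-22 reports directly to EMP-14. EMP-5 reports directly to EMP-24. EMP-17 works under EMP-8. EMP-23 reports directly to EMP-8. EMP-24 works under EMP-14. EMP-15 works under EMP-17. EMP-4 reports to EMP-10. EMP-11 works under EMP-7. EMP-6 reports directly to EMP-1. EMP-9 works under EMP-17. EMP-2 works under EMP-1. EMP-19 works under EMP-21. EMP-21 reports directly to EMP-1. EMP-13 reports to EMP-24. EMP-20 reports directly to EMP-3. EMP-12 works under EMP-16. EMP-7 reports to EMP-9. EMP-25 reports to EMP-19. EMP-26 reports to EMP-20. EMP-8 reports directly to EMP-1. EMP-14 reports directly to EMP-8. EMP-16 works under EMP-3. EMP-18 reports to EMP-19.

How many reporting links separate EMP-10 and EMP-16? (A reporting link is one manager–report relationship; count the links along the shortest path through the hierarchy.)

4

EMP-10 is 2 levels below EMP-8, and EMP-16 is 2 levels below EMP-8 (their lowest common manager). The shortest path runs up from EMP-10 to EMP-8 and back down to EMP-16: 2 + 2 = 4 links.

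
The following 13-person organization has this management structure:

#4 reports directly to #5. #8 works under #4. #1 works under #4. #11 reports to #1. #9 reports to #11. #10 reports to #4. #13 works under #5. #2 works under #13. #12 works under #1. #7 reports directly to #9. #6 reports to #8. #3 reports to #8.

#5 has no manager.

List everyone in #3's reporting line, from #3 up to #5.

#3 -> #8 -> #4 -> #5

#3 reports to #8. #8 reports to #4. #4 reports to #5. #5 is at the top.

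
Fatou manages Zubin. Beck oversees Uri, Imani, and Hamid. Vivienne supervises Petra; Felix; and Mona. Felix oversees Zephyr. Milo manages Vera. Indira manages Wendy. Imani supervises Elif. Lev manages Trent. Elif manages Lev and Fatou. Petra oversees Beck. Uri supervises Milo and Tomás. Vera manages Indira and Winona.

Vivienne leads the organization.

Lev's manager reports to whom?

Lev reports to Elif, and Elif reports to Imani. So Lev's skip-level manager is Imani.

Imani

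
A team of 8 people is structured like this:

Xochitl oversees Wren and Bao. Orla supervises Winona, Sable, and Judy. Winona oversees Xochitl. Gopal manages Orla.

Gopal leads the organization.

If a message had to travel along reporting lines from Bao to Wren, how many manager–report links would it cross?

Bao is 1 level below Xochitl, and Wren is 1 level below Xochitl (their lowest common manager). The shortest path runs up from Bao to Xochitl and back down to Wren: 1 + 1 = 2 links.

2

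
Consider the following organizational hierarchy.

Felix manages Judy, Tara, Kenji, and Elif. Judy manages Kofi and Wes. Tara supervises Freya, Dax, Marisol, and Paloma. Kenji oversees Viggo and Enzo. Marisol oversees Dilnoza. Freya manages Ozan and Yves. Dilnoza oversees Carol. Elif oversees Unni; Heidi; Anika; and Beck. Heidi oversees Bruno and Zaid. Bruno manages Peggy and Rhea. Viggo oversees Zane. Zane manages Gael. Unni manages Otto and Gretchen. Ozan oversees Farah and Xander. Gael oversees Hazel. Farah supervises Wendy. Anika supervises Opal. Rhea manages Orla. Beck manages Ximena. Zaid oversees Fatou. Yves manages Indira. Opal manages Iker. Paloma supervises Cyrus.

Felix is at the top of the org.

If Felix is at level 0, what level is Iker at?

Chain from Iker up to Felix: Iker → Opal → Anika → Elif → Felix. That is 4 steps up, so Iker is 4 levels below Felix.

4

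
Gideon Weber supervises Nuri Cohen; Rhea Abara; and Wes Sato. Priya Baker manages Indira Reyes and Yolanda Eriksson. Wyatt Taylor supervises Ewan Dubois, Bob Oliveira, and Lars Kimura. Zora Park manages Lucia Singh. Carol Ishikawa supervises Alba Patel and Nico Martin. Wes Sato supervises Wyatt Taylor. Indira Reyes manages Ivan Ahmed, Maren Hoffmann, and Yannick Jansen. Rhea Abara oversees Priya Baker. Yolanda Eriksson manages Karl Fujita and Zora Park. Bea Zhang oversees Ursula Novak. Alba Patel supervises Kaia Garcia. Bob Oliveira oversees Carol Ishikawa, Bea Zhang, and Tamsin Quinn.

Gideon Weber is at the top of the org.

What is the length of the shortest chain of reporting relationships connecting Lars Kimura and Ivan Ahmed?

Lars Kimura is 3 levels below Gideon Weber, and Ivan Ahmed is 4 levels below Gideon Weber (their lowest common manager). The shortest path runs up from Lars Kimura to Gideon Weber and back down to Ivan Ahmed: 3 + 4 = 7 links.

7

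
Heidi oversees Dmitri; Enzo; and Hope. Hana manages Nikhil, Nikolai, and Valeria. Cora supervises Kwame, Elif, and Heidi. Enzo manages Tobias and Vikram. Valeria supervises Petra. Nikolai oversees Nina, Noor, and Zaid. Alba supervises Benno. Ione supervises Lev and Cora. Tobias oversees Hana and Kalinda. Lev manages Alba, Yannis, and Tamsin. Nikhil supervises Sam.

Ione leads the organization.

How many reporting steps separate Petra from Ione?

7

Chain from Petra up to Ione: Petra → Valeria → Hana → Tobias → Enzo → Heidi → Cora → Ione. That is 7 steps up, so Petra is 7 levels below Ione.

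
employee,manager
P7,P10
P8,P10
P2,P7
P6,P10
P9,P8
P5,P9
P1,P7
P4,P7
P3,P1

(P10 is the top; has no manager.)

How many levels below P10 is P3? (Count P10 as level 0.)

3

Chain from P3 up to P10: P3 → P1 → P7 → P10. That is 3 steps up, so P3 is 3 levels below P10.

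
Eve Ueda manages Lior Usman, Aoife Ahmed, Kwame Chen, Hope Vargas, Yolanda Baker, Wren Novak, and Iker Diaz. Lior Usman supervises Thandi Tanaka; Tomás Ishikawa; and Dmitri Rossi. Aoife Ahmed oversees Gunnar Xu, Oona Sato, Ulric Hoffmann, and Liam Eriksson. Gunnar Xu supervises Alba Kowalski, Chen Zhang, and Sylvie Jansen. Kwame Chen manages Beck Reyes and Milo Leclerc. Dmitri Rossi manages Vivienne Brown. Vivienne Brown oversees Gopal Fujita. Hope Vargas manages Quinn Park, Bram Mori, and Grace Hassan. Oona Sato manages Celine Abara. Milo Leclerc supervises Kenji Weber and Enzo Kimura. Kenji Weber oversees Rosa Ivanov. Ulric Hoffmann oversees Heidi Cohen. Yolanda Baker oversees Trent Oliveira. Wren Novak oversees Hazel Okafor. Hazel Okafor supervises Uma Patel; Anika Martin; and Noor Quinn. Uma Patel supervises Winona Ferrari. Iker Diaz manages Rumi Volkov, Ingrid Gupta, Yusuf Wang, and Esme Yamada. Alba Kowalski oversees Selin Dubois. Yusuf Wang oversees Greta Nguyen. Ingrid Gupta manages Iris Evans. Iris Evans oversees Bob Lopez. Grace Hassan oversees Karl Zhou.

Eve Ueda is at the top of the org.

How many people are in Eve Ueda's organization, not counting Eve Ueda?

Eve Ueda directly manages Lior Usman, Aoife Ahmed, Kwame Chen, Hope Vargas, Yolanda Baker, Wren Novak, Iker Diaz. Under Lior Usman: Thandi Tanaka, Dmitri Rossi, Vivienne Brown, Gopal Fujita, Tomás Ishikawa (5). Under Aoife Ahmed: Liam Eriksson, Ulric Hoffmann, Heidi Cohen, Oona Sato, Celine Abara, Gunnar Xu, Sylvie Jansen, Alba Kowalski, Selin Dubois, Chen Zhang (10). Under Kwame Chen: Beck Reyes, Milo Leclerc, Enzo Kimura, Kenji Weber, Rosa Ivanov (5). Under Hope Vargas: Grace Hassan, Karl Zhou, Bram Mori, Quinn Park (4). Under Yolanda Baker: Trent Oliveira (1). Under Wren Novak: Hazel Okafor, Noor Quinn, Anika Martin, Uma Patel, Winona Ferrari (5). Under Iker Diaz: Esme Yamada, Ingrid Gupta, Iris Evans, Bob Lopez, Yusuf Wang, Greta Nguyen, Rumi Volkov (7). So Eve Ueda's organization is 7 direct reports plus everyone under them: 6 + 11 + 6 + 5 + 2 + 6 + 8 = 44.

44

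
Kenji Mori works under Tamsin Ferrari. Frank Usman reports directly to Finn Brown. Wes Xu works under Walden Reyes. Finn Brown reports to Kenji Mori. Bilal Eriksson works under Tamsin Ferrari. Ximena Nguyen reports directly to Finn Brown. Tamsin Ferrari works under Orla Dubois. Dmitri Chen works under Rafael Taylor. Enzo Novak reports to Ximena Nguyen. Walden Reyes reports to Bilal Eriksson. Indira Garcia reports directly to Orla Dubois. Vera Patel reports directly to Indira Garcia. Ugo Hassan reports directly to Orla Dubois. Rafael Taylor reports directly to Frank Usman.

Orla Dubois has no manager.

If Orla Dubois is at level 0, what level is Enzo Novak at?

5

Chain from Enzo Novak up to Orla Dubois: Enzo Novak → Ximena Nguyen → Finn Brown → Kenji Mori → Tamsin Ferrari → Orla Dubois. That is 5 steps up, so Enzo Novak is 5 levels below Orla Dubois.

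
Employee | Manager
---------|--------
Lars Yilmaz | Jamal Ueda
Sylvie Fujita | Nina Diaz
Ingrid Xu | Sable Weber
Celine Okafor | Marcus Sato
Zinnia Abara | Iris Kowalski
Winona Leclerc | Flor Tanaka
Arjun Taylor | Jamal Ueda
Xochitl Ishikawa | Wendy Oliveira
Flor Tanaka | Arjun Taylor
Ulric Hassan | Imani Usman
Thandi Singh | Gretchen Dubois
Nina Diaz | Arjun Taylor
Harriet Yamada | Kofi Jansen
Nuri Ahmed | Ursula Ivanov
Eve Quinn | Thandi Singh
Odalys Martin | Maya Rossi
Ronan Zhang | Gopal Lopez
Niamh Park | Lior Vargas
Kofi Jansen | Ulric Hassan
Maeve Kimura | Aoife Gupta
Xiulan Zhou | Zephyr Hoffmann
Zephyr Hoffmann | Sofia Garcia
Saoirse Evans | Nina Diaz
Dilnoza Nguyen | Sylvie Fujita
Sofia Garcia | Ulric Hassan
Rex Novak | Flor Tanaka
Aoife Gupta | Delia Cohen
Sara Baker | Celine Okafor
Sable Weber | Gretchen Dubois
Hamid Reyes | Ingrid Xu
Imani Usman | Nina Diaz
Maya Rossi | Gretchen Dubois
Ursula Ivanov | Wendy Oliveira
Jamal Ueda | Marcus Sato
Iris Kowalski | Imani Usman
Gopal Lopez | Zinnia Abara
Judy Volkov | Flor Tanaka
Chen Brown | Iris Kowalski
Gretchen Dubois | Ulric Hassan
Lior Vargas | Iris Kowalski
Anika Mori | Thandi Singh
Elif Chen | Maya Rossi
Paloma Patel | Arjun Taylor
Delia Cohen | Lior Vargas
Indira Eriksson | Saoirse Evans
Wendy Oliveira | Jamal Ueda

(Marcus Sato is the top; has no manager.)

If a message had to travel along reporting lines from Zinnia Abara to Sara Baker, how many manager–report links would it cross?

8

Zinnia Abara is 6 levels below Marcus Sato, and Sara Baker is 2 levels below Marcus Sato (their lowest common manager). The shortest path runs up from Zinnia Abara to Marcus Sato and back down to Sara Baker: 6 + 2 = 8 links.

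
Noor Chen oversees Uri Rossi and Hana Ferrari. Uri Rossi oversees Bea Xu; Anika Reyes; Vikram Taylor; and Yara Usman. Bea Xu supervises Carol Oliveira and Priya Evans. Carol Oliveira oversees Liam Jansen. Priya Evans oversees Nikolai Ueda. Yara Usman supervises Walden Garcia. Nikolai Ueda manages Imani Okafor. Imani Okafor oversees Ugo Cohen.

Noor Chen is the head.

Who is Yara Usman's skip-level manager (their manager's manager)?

Yara Usman reports to Uri Rossi, and Uri Rossi reports to Noor Chen. So Yara Usman's skip-level manager is Noor Chen.

Noor Chen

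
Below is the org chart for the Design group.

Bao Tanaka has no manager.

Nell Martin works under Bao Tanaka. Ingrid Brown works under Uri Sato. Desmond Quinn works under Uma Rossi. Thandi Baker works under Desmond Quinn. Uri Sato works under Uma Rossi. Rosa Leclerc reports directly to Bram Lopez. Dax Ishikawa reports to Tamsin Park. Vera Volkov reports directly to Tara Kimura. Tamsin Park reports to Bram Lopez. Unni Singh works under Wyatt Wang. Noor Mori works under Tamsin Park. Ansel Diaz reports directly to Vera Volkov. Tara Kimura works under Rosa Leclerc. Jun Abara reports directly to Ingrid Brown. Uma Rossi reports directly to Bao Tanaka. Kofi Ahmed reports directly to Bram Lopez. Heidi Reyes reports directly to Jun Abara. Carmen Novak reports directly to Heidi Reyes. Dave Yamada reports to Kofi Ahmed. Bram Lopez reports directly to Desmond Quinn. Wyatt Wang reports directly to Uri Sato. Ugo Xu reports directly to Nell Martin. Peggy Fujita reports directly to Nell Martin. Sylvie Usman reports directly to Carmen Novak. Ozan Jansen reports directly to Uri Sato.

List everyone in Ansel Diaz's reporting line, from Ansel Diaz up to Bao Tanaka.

Ansel Diaz -> Vera Volkov -> Tara Kimura -> Rosa Leclerc -> Bram Lopez -> Desmond Quinn -> Uma Rossi -> Bao Tanaka

Ansel Diaz reports to Vera Volkov. Vera Volkov reports to Tara Kimura. Tara Kimura reports to Rosa Leclerc. Rosa Leclerc reports to Bram Lopez. Bram Lopez reports to Desmond Quinn. Desmond Quinn reports to Uma Rossi. Uma Rossi reports to Bao Tanaka. Bao Tanaka is at the top.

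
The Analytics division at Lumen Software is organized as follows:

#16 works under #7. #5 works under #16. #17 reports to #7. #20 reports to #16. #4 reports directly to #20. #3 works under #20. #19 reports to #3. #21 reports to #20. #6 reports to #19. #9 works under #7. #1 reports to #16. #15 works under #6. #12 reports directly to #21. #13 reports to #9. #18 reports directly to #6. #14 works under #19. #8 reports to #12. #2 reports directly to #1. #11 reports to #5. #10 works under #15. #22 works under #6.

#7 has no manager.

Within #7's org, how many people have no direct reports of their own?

The people in #7's organization with no one reporting to them are #13, #17, #2, #8, #14, #22, #18, #10, #4, #11. That is 10.

10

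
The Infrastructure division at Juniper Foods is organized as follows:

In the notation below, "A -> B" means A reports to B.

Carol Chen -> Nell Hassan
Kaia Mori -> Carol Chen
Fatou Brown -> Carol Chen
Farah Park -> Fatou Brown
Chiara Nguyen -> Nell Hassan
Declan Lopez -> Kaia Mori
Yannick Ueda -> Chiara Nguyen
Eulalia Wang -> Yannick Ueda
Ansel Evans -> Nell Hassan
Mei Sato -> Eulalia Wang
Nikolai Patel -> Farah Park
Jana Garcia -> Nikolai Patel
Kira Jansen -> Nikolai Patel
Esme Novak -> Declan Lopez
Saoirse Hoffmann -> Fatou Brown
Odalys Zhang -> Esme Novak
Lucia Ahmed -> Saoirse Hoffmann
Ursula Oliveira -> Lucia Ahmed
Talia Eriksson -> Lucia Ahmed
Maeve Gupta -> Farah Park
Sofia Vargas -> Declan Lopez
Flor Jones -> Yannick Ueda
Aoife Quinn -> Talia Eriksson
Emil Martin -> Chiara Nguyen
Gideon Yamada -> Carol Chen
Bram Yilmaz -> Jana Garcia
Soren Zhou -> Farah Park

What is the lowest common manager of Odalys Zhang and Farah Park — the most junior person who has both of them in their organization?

Carol Chen

Odalys Zhang's chain of managers is Esme Novak, Declan Lopez, Kaia Mori, Carol Chen, Nell Hassan. Farah Park's chain of managers is Fatou Brown, Carol Chen, Nell Hassan. The first manager that appears in both chains is Carol Chen.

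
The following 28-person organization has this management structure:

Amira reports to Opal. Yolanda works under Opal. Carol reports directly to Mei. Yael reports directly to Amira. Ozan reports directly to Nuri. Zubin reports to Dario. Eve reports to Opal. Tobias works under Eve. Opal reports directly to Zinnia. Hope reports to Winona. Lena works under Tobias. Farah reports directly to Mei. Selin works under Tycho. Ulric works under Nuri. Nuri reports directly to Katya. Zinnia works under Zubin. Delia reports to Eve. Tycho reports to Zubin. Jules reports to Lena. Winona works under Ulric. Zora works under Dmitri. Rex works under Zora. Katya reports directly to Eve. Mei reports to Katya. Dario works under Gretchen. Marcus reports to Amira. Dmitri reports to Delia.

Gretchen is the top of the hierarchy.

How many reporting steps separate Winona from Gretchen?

Chain from Winona up to Gretchen: Winona → Ulric → Nuri → Katya → Eve → Opal → Zinnia → Zubin → Dario → Gretchen. That is 9 steps up, so Winona is 9 levels below Gretchen.

9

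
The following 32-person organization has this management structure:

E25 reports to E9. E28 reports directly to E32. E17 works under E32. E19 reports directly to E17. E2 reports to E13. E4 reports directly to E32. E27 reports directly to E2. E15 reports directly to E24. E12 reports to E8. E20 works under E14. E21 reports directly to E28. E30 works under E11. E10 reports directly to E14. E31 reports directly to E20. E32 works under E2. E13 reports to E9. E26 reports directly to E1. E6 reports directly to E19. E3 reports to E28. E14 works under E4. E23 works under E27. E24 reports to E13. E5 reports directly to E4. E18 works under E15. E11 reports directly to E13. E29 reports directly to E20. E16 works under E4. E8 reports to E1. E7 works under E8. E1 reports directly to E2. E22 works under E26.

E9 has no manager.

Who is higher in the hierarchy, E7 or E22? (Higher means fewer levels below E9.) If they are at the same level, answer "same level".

Both E7 and E22 are 5 levels below E9.

same level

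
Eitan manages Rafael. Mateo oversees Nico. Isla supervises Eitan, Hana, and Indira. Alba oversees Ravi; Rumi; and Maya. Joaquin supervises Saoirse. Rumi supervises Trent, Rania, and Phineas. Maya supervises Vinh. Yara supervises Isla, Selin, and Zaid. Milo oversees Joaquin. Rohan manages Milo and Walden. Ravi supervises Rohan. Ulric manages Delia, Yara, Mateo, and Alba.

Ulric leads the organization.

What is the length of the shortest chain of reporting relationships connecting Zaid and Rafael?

Zaid is 1 level below Yara, and Rafael is 3 levels below Yara (their lowest common manager). The shortest path runs up from Zaid to Yara and back down to Rafael: 1 + 3 = 4 links.

4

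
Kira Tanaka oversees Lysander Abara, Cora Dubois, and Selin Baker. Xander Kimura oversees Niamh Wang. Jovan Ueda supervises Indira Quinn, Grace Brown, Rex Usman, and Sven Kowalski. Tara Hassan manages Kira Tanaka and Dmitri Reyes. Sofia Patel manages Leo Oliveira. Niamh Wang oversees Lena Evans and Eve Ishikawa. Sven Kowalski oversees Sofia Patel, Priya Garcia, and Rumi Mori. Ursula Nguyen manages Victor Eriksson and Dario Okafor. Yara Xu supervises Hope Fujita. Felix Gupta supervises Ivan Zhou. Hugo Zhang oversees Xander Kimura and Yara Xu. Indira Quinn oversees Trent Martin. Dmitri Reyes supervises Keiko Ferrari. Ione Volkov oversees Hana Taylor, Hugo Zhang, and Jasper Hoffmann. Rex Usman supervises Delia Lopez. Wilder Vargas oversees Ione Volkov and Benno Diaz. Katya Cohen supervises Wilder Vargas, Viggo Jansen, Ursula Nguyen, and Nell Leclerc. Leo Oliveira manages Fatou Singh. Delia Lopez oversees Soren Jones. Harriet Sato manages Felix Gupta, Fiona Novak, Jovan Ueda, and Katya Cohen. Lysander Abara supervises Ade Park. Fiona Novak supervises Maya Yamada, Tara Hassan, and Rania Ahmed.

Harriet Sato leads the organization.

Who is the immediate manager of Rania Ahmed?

Rania Ahmed reports directly to Fiona Novak.

Fiona Novak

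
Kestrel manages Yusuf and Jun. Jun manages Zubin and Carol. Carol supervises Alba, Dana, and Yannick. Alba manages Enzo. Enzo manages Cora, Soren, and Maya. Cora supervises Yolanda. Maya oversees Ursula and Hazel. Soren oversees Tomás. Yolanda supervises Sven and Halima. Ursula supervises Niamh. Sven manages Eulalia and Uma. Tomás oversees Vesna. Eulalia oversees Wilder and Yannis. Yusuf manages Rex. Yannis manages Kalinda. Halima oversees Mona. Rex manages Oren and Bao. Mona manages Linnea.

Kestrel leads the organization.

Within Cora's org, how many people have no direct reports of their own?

4

The people in Cora's organization with no one reporting to them are Linnea, Uma, Wilder, Kalinda. That is 4.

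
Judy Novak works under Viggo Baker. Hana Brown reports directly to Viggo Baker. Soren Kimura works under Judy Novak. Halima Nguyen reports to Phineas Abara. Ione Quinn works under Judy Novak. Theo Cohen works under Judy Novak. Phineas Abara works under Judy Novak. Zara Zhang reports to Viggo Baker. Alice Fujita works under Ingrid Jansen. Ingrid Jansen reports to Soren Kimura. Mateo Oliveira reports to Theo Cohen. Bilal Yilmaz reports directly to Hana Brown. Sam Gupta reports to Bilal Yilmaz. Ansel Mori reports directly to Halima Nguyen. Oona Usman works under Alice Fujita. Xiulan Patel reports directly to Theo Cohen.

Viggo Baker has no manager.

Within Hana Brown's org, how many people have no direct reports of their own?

1

The only person in Hana Brown's organization with no one reporting to them is Sam Gupta. That is 1.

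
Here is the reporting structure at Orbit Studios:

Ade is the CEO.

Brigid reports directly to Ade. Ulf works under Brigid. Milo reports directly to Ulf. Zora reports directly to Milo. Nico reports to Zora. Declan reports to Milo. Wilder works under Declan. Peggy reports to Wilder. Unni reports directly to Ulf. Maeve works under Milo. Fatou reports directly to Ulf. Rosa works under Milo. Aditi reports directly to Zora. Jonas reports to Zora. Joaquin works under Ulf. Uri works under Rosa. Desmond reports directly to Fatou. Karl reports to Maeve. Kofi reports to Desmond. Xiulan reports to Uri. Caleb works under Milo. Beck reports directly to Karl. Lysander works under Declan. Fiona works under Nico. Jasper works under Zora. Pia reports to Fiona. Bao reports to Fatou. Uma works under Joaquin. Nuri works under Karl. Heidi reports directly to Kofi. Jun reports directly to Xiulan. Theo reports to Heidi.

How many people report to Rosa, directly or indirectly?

Rosa directly manages Uri. Under Uri: Xiulan, Jun (2). That's 3 in total.

3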